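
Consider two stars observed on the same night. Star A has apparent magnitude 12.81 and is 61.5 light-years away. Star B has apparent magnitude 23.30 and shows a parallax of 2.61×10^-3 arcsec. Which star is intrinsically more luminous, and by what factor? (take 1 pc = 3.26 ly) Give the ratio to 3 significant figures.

Star A is more luminous, by a factor of 38.1.

Star A: d = 61.5 ly / 3.26 = 18.87 pc
Star A: M = m − 5 log₁₀ d + 5 = 12.81 − 5·1.2757 + 5 = 11.432
Star B: d = 1/p = 1/2.61×10^-3″ = 383.1 pc
Star B: M = m − 5 log₁₀ d + 5 = 23.30 − 5·2.5834 + 5 = 15.383
ΔM = M_A − M_B = 11.432 − (15.383) = -3.951; smaller M is more luminous → Star A.
L ratio = 10^(0.4 |ΔM|) = 10^1.581 = 38.07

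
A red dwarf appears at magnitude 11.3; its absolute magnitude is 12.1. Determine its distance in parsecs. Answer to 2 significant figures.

μ = m − M = -0.800
m − M = 5 log₁₀ d − 5
log₁₀ d = (m − M)/5 + 1 = 0.8400
d = 10^0.8400 = 6.918 pc

d ≈ 6.9 pc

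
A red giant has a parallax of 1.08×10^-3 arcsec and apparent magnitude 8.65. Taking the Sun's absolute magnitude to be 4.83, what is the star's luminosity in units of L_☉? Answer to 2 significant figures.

L/L_☉ ≈ 250

d = 1/p = 1/1.08×10^-3″ = 925.9 pc
M = m − 5 log₁₀ d + 5 = 8.65 − 5·2.9666 + 5 = -1.183
M − M_☉ = -1.183 − 4.83 = -6.013
L/L_☉ = 10^(−0.4 × -6.013) = 254.2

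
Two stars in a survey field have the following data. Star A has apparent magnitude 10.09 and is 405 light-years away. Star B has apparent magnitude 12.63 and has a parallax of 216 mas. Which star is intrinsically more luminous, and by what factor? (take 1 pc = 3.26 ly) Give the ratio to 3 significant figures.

Star A: d = 405 ly / 3.26 = 124.2 pc
Star A: M = m − 5 log₁₀ d + 5 = 10.09 − 5·2.0942 + 5 = 4.619
Star B: p = 216 mas = 0.216″ → d = 1/p = 4.630 pc
Star B: M = m − 5 log₁₀ d + 5 = 12.63 − 5·0.6655 + 5 = 14.302
ΔM = M_A − M_B = 4.619 − (14.302) = -9.683; smaller M is more luminous → Star A.
L ratio = 10^(0.4 |ΔM|) = 10^3.873 = 7471

Star A is more luminous, by a factor of 7470.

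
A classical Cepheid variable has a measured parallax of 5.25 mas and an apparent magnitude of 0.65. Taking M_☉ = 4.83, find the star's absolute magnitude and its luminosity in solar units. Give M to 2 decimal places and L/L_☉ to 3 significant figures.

d = 1/p = 1000/5.25 mas = 190.5 pc
M = m − 5 log₁₀ d + 5 = 0.65 − 5·2.2798 + 5 = -5.749
M − M_☉ = -5.749 − 4.83 = -10.579
L/L_☉ = 10^(−0.4 × -10.579) = 17050

M ≈ -5.75; L/L_☉ ≈ 17000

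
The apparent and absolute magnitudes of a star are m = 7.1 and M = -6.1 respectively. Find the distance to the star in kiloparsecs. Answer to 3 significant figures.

d ≈ 4.37 kpc

μ = m − M = 13.200
m − M = 5 log₁₀ d − 5
log₁₀ d = (m − M)/5 + 1 = 3.6400
d = 10^3.6400 = 4365 pc
= 4.365 kpc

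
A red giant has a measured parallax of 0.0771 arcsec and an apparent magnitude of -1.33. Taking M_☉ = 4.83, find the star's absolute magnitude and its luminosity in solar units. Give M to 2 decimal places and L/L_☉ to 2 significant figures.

M ≈ -1.89; L/L_☉ ≈ 490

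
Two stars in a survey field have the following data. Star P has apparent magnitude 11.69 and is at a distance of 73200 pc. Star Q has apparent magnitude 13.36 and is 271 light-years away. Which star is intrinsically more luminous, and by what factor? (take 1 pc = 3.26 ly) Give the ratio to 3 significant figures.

Star P is more luminous, by a factor of 3.61×10^6.

Star P: M = m − 5 log₁₀ d + 5 = 11.69 − 5·4.8645 + 5 = -7.633
Star Q: d = 271 ly / 3.26 = 83.13 pc
Star Q: M = m − 5 log₁₀ d + 5 = 13.36 − 5·1.9198 + 5 = 8.761
ΔM = M_P − M_Q = -7.633 − (8.761) = -16.394; smaller M is more luminous → Star P.
L ratio = 10^(0.4 |ΔM|) = 10^6.558 = 3.610×10^6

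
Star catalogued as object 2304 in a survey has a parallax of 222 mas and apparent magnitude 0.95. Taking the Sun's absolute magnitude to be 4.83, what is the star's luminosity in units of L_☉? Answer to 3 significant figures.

d = 1/p = 1000/222 mas = 4.505 pc
M = m − 5 log₁₀ d + 5 = 0.95 − 5·0.6536 + 5 = 2.682
M − M_☉ = 2.682 − 4.83 = -2.148
L/L_☉ = 10^(−0.4 × -2.148) = 7.233

L/L_☉ ≈ 7.23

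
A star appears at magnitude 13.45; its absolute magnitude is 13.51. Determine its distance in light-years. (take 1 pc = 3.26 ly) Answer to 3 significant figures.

Distance modulus: m − M = 13.45 − (13.51) = -0.060
m − M = 5 log₁₀ d − 5
log₁₀ d = (m − M)/5 + 1 = 0.9880
d = 10^0.9880 = 9.727 pc
= 31.71 ly

d ≈ 31.7 ly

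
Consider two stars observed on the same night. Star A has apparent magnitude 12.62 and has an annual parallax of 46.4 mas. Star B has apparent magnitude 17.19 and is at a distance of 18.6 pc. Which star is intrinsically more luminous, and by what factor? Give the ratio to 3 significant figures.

Star A is more luminous, by a factor of 90.4.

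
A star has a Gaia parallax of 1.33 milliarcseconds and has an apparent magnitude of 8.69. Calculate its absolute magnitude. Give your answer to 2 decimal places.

M ≈ -0.69

p = 1.33 mas = 1.33×10^-3″ → d = 1/p = 751.9 pc
5 log₁₀(d/10 pc) = 5 log₁₀(751.9) − 5 = 9.381
M = m − 5 log₁₀(d/10) = 8.69 − 9.381 = -0.691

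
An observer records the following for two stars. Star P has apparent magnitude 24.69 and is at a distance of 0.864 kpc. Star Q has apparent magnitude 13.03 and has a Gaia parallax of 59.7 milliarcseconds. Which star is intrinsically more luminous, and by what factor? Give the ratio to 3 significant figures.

Star P: d = 0.864 kpc = 864.0 pc
Star P: M = m − 5 log₁₀ d + 5 = 24.69 − 5·2.9365 + 5 = 15.007
Star Q: p = 59.7 mas = 0.0597″ → d = 1/p = 16.75 pc
Star Q: M = m − 5 log₁₀ d + 5 = 13.03 − 5·1.2240 + 5 = 11.910
ΔM = M_P − M_Q = 15.007 − (11.910) = 3.098; smaller M is more luminous → Star Q.
L ratio = 10^(0.4 |ΔM|) = 10^1.239 = 17.34

Star Q is more luminous, by a factor of 17.3.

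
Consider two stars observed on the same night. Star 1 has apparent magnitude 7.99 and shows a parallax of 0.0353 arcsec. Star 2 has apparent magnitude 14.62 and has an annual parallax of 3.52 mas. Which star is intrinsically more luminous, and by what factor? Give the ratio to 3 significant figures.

Star 1 is more luminous, by a factor of 4.46.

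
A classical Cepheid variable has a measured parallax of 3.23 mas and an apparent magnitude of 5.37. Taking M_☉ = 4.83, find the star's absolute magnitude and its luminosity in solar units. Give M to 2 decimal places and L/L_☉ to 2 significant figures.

M ≈ -2.08; L/L_☉ ≈ 580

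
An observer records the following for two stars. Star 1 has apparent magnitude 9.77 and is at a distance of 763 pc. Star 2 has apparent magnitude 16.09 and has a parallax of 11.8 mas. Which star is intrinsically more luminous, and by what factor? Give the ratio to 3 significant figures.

Star 1 is more luminous, by a factor of 27300.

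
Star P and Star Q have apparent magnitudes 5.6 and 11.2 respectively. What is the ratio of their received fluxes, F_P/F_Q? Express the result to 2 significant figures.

F_P/F_Q ≈ 170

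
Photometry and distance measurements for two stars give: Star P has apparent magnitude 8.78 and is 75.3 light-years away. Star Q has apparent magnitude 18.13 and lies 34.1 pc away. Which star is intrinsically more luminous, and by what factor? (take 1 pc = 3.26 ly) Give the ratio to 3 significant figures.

Star P is more luminous, by a factor of 2520.

Star P: d = 75.3 ly / 3.26 = 23.10 pc
Star P: M = m − 5 log₁₀ d + 5 = 8.78 − 5·1.3636 + 5 = 6.962
Star Q: M = m − 5 log₁₀ d + 5 = 18.13 − 5·1.5328 + 5 = 15.466
ΔM = M_P − M_Q = 6.962 − (15.466) = -8.504; smaller M is more luminous → Star P.
L ratio = 10^(0.4 |ΔM|) = 10^3.402 = 2521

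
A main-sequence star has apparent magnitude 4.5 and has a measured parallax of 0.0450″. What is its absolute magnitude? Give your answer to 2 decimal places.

d = 1/p = 1/0.0450″ = 22.22 pc
5 log₁₀(d/10 pc) = 5 log₁₀(22.22) − 5 = 1.734
M = m − 5 log₁₀(d/10) = 4.5 − 1.734 = 2.766

M ≈ 2.77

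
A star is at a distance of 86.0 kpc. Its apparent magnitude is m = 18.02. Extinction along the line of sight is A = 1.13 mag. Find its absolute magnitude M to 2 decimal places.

d = 86.0 kpc = 86000 pc
5 log₁₀(d/10 pc) = 5 log₁₀(86000) − 5 = 19.672
M = m − 5 log₁₀(d/10) − A = 18.02 − 19.672 − 1.13 = -2.782

M ≈ -2.78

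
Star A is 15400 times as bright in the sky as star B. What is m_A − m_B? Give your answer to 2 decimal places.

m_A − m_B ≈ -10.47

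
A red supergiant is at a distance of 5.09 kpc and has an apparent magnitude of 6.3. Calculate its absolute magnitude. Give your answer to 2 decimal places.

M ≈ -7.23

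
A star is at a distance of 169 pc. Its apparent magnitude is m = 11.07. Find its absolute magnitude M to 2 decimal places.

M ≈ 4.93

5 log₁₀(d/10 pc) = 5 log₁₀(169.0) − 5 = 6.139
M = m − 5 log₁₀(d/10) = 11.07 − 6.139 = 4.931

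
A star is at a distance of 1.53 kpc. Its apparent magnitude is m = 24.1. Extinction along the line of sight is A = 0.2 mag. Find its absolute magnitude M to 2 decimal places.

d = 1.53 kpc = 1530 pc
5 log₁₀(d/10 pc) = 5 log₁₀(1530) − 5 = 10.923
M = m − 5 log₁₀(d/10) − A = 24.1 − 10.923 − 0.2 = 12.977

M ≈ 12.98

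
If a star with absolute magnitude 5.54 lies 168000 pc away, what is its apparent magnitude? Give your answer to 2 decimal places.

m = M + 5 log₁₀ d − 5 = 5.54 + 5·5.2253 − 5 = 26.667

m ≈ 26.67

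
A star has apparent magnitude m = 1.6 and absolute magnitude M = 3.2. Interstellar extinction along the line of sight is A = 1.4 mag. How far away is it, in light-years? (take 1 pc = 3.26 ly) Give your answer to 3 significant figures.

d ≈ 8.19 ly

m − M = 5 log₁₀(d/10 pc) + A  ⇒  1.6 − (3.2) − 1.4 = 5 log₁₀(d/10)
-3.000 = 5 log₁₀(d/10)
log₁₀ d = (m − M − A)/5 + 1 = 0.4000
d = 10^0.4000 = 2.512 pc
= 8.189 ly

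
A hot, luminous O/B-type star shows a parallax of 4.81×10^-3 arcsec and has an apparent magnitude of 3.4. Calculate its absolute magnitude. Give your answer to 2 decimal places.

M ≈ -3.19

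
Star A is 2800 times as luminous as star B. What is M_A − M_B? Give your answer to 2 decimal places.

M_A − M_B ≈ -8.62

Pogson: ΔM = −2.5 log₁₀(ratio) = −2.5 log₁₀(2800) = −2.5 × 3.4472 = -8.618
Star A is brighter, so it has the smaller magnitude: the difference is negative.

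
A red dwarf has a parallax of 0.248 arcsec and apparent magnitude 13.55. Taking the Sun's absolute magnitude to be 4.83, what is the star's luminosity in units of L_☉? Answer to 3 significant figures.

L/L_☉ ≈ 5.29×10^-5

d = 1/p = 1/0.248″ = 4.032 pc
M = m − 5 log₁₀ d + 5 = 13.55 − 5·0.6055 + 5 = 15.522
M − M_☉ = 15.522 − 4.83 = 10.692
L/L_☉ = 10^(−0.4 × 10.692) = 5.286×10^-5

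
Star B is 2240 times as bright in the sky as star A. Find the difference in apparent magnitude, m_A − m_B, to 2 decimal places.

Pogson: Δm = −2.5 log₁₀(ratio) = −2.5 log₁₀(2240) = −2.5 × 3.3502 = -8.376
Star B is brighter so has the smaller magnitude: m_A − m_B is positive.

m_A − m_B ≈ 8.38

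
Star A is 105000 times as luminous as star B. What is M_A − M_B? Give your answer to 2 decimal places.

M_A − M_B ≈ -12.55

Pogson: ΔM = −2.5 log₁₀(ratio) = −2.5 log₁₀(105000) = −2.5 × 5.0212 = -12.553
Star A is brighter, so it has the smaller magnitude: the difference is negative.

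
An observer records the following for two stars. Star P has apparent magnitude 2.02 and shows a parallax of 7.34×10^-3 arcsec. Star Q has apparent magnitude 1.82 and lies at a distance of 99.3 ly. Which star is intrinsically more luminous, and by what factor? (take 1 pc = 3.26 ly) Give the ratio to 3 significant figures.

Star P is more luminous, by a factor of 16.6.

Star P: d = 1/p = 1/7.34×10^-3″ = 136.2 pc
Star P: M = m − 5 log₁₀ d + 5 = 2.02 − 5·2.1343 + 5 = -3.652
Star Q: d = 99.3 ly / 3.26 = 30.46 pc
Star Q: M = m − 5 log₁₀ d + 5 = 1.82 − 5·1.4837 + 5 = -0.599
ΔM = M_P − M_Q = -3.652 − (-0.599) = -3.053; smaller M is more luminous → Star P.
L ratio = 10^(0.4 |ΔM|) = 10^1.221 = 16.64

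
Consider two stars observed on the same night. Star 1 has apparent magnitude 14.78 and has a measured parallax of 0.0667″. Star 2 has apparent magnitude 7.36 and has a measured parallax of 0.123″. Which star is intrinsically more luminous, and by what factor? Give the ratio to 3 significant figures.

Star 2 is more luminous, by a factor of 273.

Star 1: d = 1/p = 1/0.0667″ = 14.99 pc
Star 1: M = m − 5 log₁₀ d + 5 = 14.78 − 5·1.1759 + 5 = 13.901
Star 2: d = 1/p = 1/0.123″ = 8.130 pc
Star 2: M = m − 5 log₁₀ d + 5 = 7.36 − 5·0.9101 + 5 = 7.810
ΔM = M_1 − M_2 = 13.901 − (7.810) = 6.091; smaller M is more luminous → Star 2.
L ratio = 10^(0.4 |ΔM|) = 10^2.436 = 273.2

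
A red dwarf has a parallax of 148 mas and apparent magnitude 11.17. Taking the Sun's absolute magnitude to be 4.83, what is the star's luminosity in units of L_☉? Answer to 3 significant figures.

d = 1/p = 1000/148 mas = 6.757 pc
M = m − 5 log₁₀ d + 5 = 11.17 − 5·0.8297 + 5 = 12.021
M − M_☉ = 12.021 − 4.83 = 7.191
L/L_☉ = 10^(−0.4 × 7.191) = 1.329×10^-3

L/L_☉ ≈ 1.33×10^-3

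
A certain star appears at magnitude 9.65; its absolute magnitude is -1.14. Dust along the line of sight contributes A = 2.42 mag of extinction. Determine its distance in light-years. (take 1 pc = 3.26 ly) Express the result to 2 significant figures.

m − M = 5 log₁₀(d/10 pc) + A  ⇒  9.65 − (-1.14) − 2.42 = 5 log₁₀(d/10)
8.370 = 5 log₁₀(d/10)
log₁₀ d = (m − M − A)/5 + 1 = 2.6740
d = 10^2.6740 = 472.1 pc
= 1539 ly

d ≈ 1500 ly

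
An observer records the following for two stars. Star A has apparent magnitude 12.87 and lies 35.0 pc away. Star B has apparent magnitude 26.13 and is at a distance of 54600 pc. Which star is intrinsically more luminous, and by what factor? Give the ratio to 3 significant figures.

Star A: M = m − 5 log₁₀ d + 5 = 12.87 − 5·1.5441 + 5 = 10.150
Star B: M = m − 5 log₁₀ d + 5 = 26.13 − 5·4.7372 + 5 = 7.444
ΔM = M_A − M_B = 10.150 − (7.444) = 2.706; smaller M is more luminous → Star B.
L ratio = 10^(0.4 |ΔM|) = 10^1.082 = 12.09

Star B is more luminous, by a factor of 12.1.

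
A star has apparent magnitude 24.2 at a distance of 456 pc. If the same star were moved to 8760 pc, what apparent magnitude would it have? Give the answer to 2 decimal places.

Flux ∝ 1/d², so Δm = 5 log₁₀(d₂/d₁) = 5 log₁₀(8760/456) = 6.418
m₂ = m₁ + Δm = 24.2 + (6.418) = 30.618

m ≈ 30.62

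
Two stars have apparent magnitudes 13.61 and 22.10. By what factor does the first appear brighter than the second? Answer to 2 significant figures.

2500

Δm = 13.61 − (22.10) = -8.49
Flux ratio = 10^(−0.4 Δm) = 10^(−0.4 × -8.49) = 10^3.396 = 2489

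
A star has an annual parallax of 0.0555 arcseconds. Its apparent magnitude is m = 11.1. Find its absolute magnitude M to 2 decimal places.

d = 1/p = 1/0.0555″ = 18.02 pc
5 log₁₀(d/10 pc) = 5 log₁₀(18.02) − 5 = 1.279
M = m − 5 log₁₀(d/10) = 11.1 − 1.279 = 9.821

M ≈ 9.82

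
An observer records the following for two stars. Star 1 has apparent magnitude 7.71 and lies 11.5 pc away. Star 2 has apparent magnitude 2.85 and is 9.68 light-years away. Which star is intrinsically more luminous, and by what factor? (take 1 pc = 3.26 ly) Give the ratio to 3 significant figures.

Star 2 is more luminous, by a factor of 5.86.

Star 1: M = m − 5 log₁₀ d + 5 = 7.71 − 5·1.0607 + 5 = 7.407
Star 2: d = 9.68 ly / 3.26 = 2.969 pc
Star 2: M = m − 5 log₁₀ d + 5 = 2.85 − 5·0.4727 + 5 = 5.487
ΔM = M_1 − M_2 = 7.407 − (5.487) = 1.920; smaller M is more luminous → Star 2.
L ratio = 10^(0.4 |ΔM|) = 10^0.768 = 5.860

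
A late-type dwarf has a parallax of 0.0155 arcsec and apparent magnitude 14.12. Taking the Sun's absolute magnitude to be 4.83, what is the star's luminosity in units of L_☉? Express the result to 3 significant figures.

L/L_☉ ≈ 8.00×10^-3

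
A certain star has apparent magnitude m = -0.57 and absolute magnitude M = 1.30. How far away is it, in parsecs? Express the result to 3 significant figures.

d ≈ 4.23 pc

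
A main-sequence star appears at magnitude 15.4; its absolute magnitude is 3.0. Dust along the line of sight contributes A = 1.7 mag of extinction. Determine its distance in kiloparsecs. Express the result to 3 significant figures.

m − M = 5 log₁₀(d/10 pc) + A  ⇒  15.4 − (3.0) − 1.7 = 5 log₁₀(d/10)
10.700 = 5 log₁₀(d/10)
log₁₀ d = (m − M − A)/5 + 1 = 3.1400
d = 10^3.1400 = 1380 pc
= 1.380 kpc

d ≈ 1.38 kpc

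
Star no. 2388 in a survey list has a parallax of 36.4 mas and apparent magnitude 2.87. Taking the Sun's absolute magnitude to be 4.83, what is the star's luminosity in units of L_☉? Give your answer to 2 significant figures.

L/L_☉ ≈ 46

d = 1/p = 1000/36.4 mas = 27.47 pc
M = m − 5 log₁₀ d + 5 = 2.87 − 5·1.4389 + 5 = 0.676
M − M_☉ = 0.676 − 4.83 = -4.154
L/L_☉ = 10^(−0.4 × -4.154) = 45.90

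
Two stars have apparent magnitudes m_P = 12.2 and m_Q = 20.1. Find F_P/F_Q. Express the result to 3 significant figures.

F_P/F_Q ≈ 1450

Magnitude difference = -7.9
Flux ratio = 10^(−0.4 Δm) = 10^(−0.4 × -7.9) = 10^3.160 = 1445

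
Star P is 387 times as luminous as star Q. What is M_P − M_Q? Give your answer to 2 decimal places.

M_P − M_Q ≈ -6.47

Pogson: ΔM = −2.5 log₁₀(ratio) = −2.5 log₁₀(387) = −2.5 × 2.5877 = -6.469
Star P is brighter, so it has the smaller magnitude: the difference is negative.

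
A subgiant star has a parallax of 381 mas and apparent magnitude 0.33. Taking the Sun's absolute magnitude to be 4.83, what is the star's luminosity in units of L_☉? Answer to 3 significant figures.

d = 1/p = 1000/381 mas = 2.625 pc
M = m − 5 log₁₀ d + 5 = 0.33 − 5·0.4191 + 5 = 3.235
M − M_☉ = 3.235 − 4.83 = -1.595
L/L_☉ = 10^(−0.4 × -1.595) = 4.347

L/L_☉ ≈ 4.35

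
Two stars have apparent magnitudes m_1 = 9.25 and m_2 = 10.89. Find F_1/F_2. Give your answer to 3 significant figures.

F_1/F_2 ≈ 4.53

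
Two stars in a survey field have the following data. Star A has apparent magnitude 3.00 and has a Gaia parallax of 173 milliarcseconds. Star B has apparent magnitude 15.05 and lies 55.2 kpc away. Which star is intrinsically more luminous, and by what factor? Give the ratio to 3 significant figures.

Star A: p = 173 mas = 0.173″ → d = 1/p = 5.780 pc
Star A: M = m − 5 log₁₀ d + 5 = 3.00 − 5·0.7620 + 5 = 4.190
Star B: d = 55.2 kpc = 55200 pc
Star B: M = m − 5 log₁₀ d + 5 = 15.05 − 5·4.7419 + 5 = -3.660
ΔM = M_A − M_B = 4.190 − (-3.660) = 7.850; smaller M is more luminous → Star B.
L ratio = 10^(0.4 |ΔM|) = 10^3.140 = 1380

Star B is more luminous, by a factor of 1380.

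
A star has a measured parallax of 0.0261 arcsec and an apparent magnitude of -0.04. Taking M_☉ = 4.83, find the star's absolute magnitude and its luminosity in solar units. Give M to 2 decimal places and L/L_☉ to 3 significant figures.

d = 1/p = 1/0.0261″ = 38.31 pc
M = m − 5 log₁₀ d + 5 = -0.04 − 5·1.5834 + 5 = -2.957
M − M_☉ = -2.957 − 4.83 = -7.787
L/L_☉ = 10^(−0.4 × -7.787) = 1302

M ≈ -2.96; L/L_☉ ≈ 1300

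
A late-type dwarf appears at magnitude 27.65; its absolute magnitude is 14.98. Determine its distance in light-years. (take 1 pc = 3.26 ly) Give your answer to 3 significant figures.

μ = m − M = 12.670
m − M = 5 log₁₀ d − 5
log₁₀ d = (m − M)/5 + 1 = 3.5340
d = 10^3.5340 = 3420 pc
= 11150 ly

d ≈ 11100 ly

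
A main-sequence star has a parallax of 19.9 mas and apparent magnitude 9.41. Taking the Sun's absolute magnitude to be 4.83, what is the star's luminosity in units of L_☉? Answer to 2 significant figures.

L/L_☉ ≈ 0.37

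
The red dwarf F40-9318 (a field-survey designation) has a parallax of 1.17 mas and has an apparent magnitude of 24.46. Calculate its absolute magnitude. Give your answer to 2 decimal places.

M ≈ 14.80

p = 1.17 mas = 1.17×10^-3″ → d = 1/p = 854.7 pc
5 log₁₀(d/10 pc) = 5 log₁₀(854.7) − 5 = 9.659
M = m − 5 log₁₀(d/10) = 24.46 − 9.659 = 14.801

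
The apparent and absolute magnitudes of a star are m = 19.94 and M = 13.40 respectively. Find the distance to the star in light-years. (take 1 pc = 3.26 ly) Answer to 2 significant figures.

d ≈ 660 ly

μ = m − M = 6.540
m − M = 5 log₁₀ d − 5
log₁₀ d = (m − M)/5 + 1 = 2.3080
d = 10^2.3080 = 203.2 pc
= 662.5 ly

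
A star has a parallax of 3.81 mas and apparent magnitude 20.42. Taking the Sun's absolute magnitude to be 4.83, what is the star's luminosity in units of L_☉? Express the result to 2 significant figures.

L/L_☉ ≈ 4.0×10^-4

d = 1/p = 1000/3.81 mas = 262.5 pc
M = m − 5 log₁₀ d + 5 = 20.42 − 5·2.4191 + 5 = 13.325
M − M_☉ = 13.325 − 4.83 = 8.495
L/L_☉ = 10^(−0.4 × 8.495) = 4.001×10^-4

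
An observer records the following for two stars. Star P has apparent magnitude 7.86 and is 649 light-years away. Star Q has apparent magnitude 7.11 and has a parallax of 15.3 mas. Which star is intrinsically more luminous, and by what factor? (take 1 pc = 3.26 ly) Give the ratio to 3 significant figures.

Star P: d = 649 ly / 3.26 = 199.1 pc
Star P: M = m − 5 log₁₀ d + 5 = 7.86 − 5·2.2990 + 5 = 1.365
Star Q: p = 15.3 mas = 0.0153″ → d = 1/p = 65.36 pc
Star Q: M = m − 5 log₁₀ d + 5 = 7.11 − 5·1.8153 + 5 = 3.033
ΔM = M_P − M_Q = 1.365 − (3.033) = -1.669; smaller M is more luminous → Star P.
L ratio = 10^(0.4 |ΔM|) = 10^0.667 = 4.650

Star P is more luminous, by a factor of 4.65.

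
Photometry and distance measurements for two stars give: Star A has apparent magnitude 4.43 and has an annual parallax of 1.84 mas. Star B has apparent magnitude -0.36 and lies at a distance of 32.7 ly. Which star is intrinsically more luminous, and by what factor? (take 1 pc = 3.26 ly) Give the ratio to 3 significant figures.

Star A is more luminous, by a factor of 35.6.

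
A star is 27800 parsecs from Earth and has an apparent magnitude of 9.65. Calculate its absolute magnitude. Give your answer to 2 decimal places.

M ≈ -7.57

5 log₁₀(d/10 pc) = 5 log₁₀(27800) − 5 = 17.220
M = m − 5 log₁₀(d/10) = 9.65 − 17.220 = -7.570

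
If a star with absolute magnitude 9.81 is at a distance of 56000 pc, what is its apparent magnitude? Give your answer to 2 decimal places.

m = M + 5 log₁₀ d − 5 = 9.81 + 5·4.7482 − 5 = 28.551

m ≈ 28.55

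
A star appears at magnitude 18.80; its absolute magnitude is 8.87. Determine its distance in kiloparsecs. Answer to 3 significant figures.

Distance modulus: m − M = 18.80 − (8.87) = 9.930
m − M = 5 log₁₀ d − 5
log₁₀ d = (m − M)/5 + 1 = 2.9860
d = 10^2.9860 = 968.3 pc
= 0.9683 kpc

d ≈ 0.968 kpc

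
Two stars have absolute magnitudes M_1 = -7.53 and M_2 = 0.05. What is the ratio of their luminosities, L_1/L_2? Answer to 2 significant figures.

ΔM = M_1 − M_2 = -7.58
L_1/L_2 = 10^(−0.4 ΔM) = 10^3.032 = 1076

L_1/L_2 ≈ 1100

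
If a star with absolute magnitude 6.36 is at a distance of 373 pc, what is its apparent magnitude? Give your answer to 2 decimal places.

m = M + 5 log₁₀ d − 5 = 6.36 + 5·2.5717 − 5 = 14.219

m ≈ 14.22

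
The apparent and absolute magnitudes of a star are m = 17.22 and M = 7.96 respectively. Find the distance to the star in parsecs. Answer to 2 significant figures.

d ≈ 710 pc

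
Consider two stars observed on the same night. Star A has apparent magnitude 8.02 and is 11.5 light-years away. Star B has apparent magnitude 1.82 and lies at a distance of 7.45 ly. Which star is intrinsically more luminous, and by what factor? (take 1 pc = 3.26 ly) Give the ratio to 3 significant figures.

Star B is more luminous, by a factor of 127.

Star A: d = 11.5 ly / 3.26 = 3.528 pc
Star A: M = m − 5 log₁₀ d + 5 = 8.02 − 5·0.5475 + 5 = 10.283
Star B: d = 7.45 ly / 3.26 = 2.285 pc
Star B: M = m − 5 log₁₀ d + 5 = 1.82 − 5·0.3589 + 5 = 5.025
ΔM = M_A − M_B = 10.283 − (5.025) = 5.257; smaller M is more luminous → Star B.
L ratio = 10^(0.4 |ΔM|) = 10^2.103 = 126.7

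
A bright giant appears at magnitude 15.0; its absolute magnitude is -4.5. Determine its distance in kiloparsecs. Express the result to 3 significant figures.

d ≈ 79.4 kpc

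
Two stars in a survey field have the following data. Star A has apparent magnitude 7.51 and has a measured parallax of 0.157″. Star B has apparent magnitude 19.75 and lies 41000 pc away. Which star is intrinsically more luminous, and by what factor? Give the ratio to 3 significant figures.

Star A: d = 1/p = 1/0.157″ = 6.369 pc
Star A: M = m − 5 log₁₀ d + 5 = 7.51 − 5·0.8041 + 5 = 8.489
Star B: M = m − 5 log₁₀ d + 5 = 19.75 − 5·4.6128 + 5 = 1.686
ΔM = M_A − M_B = 8.489 − (1.686) = 6.803; smaller M is more luminous → Star B.
L ratio = 10^(0.4 |ΔM|) = 10^2.721 = 526.5

Star B is more luminous, by a factor of 526.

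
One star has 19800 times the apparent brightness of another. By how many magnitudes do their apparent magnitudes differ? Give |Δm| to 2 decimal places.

Pogson: Δm = −2.5 log₁₀(ratio) = −2.5 log₁₀(19800) = −2.5 × 4.2967 = -10.742

|Δm| ≈ 10.74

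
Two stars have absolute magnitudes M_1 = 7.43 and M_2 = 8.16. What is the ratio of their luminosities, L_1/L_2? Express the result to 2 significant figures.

L_1/L_2 ≈ 2.0

ΔM = M_1 − M_2 = -0.73
L_1/L_2 = 10^(−0.4 ΔM) = 10^0.292 = 1.959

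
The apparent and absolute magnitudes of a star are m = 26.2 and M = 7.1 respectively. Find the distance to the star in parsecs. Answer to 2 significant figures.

Distance modulus: m − M = 26.2 − (7.1) = 19.100
m − M = 5 log₁₀ d − 5
log₁₀ d = (m − M)/5 + 1 = 4.8200
d = 10^4.8200 = 66070 pc

d ≈ 66000 pc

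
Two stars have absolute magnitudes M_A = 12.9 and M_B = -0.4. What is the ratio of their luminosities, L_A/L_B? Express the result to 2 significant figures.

ΔM = M_A − M_B = 13.3
L_A/L_B = 10^(−0.4 ΔM) = 10^-5.320 = 4.786×10^-6

L_A/L_B ≈ 4.8×10^-6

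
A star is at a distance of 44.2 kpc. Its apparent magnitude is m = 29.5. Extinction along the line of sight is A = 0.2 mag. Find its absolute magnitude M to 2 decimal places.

M ≈ 11.07

d = 44.2 kpc = 44200 pc
5 log₁₀(d/10 pc) = 5 log₁₀(44200) − 5 = 18.227
M = m − 5 log₁₀(d/10) − A = 29.5 − 18.227 − 0.2 = 11.073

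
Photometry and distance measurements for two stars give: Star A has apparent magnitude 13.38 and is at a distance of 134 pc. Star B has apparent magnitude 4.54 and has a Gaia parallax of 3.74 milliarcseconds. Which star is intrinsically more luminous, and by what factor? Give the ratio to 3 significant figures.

Star B is more luminous, by a factor of 13700.

Star A: M = m − 5 log₁₀ d + 5 = 13.38 − 5·2.1271 + 5 = 7.744
Star B: p = 3.74 mas = 3.74×10^-3″ → d = 1/p = 267.4 pc
Star B: M = m − 5 log₁₀ d + 5 = 4.54 − 5·2.4271 + 5 = -2.596
ΔM = M_A − M_B = 7.744 − (-2.596) = 10.340; smaller M is more luminous → Star B.
L ratio = 10^(0.4 |ΔM|) = 10^4.136 = 13680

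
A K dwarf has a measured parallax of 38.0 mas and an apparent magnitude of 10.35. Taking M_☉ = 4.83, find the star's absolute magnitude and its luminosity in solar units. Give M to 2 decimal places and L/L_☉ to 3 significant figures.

M ≈ 8.25; L/L_☉ ≈ 0.0429

d = 1/p = 1000/38.0 mas = 26.32 pc
M = m − 5 log₁₀ d + 5 = 10.35 − 5·1.4202 + 5 = 8.249
M − M_☉ = 8.249 − 4.83 = 3.419
L/L_☉ = 10^(−0.4 × 3.419) = 0.04290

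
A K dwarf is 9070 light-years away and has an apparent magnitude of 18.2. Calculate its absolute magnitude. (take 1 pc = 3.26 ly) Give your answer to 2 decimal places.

d = 9070 ly / 3.26 = 2782 pc
5 log₁₀(d/10 pc) = 5 log₁₀(2782) − 5 = 12.222
M = m − 5 log₁₀(d/10) = 18.2 − 12.222 = 5.978

M ≈ 5.98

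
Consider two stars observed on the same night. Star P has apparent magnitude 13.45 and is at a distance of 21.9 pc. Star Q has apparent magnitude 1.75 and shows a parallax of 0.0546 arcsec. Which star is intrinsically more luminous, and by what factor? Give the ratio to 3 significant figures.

Star P: M = m − 5 log₁₀ d + 5 = 13.45 − 5·1.3404 + 5 = 11.748
Star Q: d = 1/p = 1/0.0546″ = 18.32 pc
Star Q: M = m − 5 log₁₀ d + 5 = 1.75 − 5·1.2628 + 5 = 0.436
ΔM = M_P − M_Q = 11.748 − (0.436) = 11.312; smaller M is more luminous → Star Q.
L ratio = 10^(0.4 |ΔM|) = 10^4.525 = 33480

Star Q is more luminous, by a factor of 33500.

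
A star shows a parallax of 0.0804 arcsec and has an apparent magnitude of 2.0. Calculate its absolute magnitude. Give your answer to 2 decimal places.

M ≈ 1.53

d = 1/p = 1/0.0804″ = 12.44 pc
5 log₁₀(d/10 pc) = 5 log₁₀(12.44) − 5 = 0.474
M = m − 5 log₁₀(d/10) = 2.0 − 0.474 = 1.526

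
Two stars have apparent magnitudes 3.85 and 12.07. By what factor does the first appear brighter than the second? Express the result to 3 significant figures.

Magnitude difference = -8.22
Flux ratio = 10^(−0.4 Δm) = 10^(−0.4 × -8.22) = 10^3.288 = 1941

1940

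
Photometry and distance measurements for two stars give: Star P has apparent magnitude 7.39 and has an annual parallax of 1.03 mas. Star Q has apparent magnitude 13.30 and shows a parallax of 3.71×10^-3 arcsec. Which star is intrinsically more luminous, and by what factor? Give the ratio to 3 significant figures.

Star P: p = 1.03 mas = 1.03×10^-3″ → d = 1/p = 970.9 pc
Star P: M = m − 5 log₁₀ d + 5 = 7.39 − 5·2.9872 + 5 = -2.546
Star Q: d = 1/p = 1/3.71×10^-3″ = 269.5 pc
Star Q: M = m − 5 log₁₀ d + 5 = 13.30 − 5·2.4306 + 5 = 6.147
ΔM = M_P − M_Q = -2.546 − (6.147) = -8.693; smaller M is more luminous → Star P.
L ratio = 10^(0.4 |ΔM|) = 10^3.477 = 3000

Star P is more luminous, by a factor of 3000.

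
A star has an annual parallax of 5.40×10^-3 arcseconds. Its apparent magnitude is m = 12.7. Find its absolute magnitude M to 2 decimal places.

M ≈ 6.36

d = 1/p = 1/5.40×10^-3″ = 185.2 pc
5 log₁₀(d/10 pc) = 5 log₁₀(185.2) − 5 = 6.338
M = m − 5 log₁₀(d/10) = 12.7 − 6.338 = 6.362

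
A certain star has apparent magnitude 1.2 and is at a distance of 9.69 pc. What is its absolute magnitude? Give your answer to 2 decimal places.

5 log₁₀(d/10 pc) = 5 log₁₀(9.690) − 5 = -0.068
M = m − 5 log₁₀(d/10) = 1.2 + 0.068 = 1.268

M ≈ 1.27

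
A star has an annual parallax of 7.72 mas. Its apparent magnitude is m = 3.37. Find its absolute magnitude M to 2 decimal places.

M ≈ -2.19

p = 7.72 mas = 7.72×10^-3″ → d = 1/p = 129.5 pc
5 log₁₀(d/10 pc) = 5 log₁₀(129.5) − 5 = 5.562
M = m − 5 log₁₀(d/10) = 3.37 − 5.562 = -2.192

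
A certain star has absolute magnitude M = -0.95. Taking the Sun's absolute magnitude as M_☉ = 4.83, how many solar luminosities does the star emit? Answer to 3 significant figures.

M − M_☉ = -0.95 − 4.83 = -5.780
L/L_☉ = 10^(−0.4 (M − M_☉)) = 10^2.312 = 205.1

L/L_☉ ≈ 205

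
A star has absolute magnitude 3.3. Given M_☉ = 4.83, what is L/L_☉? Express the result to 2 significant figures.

L/L_☉ ≈ 4.1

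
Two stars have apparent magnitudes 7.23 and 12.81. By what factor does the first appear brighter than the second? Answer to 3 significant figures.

171

Δm = 7.23 − (12.81) = -5.58
Flux ratio = 10^(−0.4 Δm) = 10^(−0.4 × -5.58) = 10^2.232 = 170.6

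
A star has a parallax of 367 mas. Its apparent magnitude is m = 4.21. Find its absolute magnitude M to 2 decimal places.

M ≈ 7.03

p = 367 mas = 0.367″ → d = 1/p = 2.725 pc
5 log₁₀(d/10 pc) = 5 log₁₀(2.725) − 5 = -2.823
M = m − 5 log₁₀(d/10) = 4.21 + 2.823 = 7.033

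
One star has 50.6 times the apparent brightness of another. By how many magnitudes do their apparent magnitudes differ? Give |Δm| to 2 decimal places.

|Δm| ≈ 4.26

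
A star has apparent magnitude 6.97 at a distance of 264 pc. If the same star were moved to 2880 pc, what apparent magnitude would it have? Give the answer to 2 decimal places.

m ≈ 12.16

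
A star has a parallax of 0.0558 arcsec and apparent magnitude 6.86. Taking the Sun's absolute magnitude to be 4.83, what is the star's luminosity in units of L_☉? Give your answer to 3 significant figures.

L/L_☉ ≈ 0.495

d = 1/p = 1/0.0558″ = 17.92 pc
M = m − 5 log₁₀ d + 5 = 6.86 − 5·1.2534 + 5 = 5.593
M − M_☉ = 5.593 − 4.83 = 0.763
L/L_☉ = 10^(−0.4 × 0.763) = 0.4951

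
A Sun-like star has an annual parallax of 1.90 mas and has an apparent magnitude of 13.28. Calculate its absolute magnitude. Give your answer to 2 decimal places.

p = 1.90 mas = 1.90×10^-3″ → d = 1/p = 526.3 pc
5 log₁₀(d/10 pc) = 5 log₁₀(526.3) − 5 = 8.606
M = m − 5 log₁₀(d/10) = 13.28 − 8.606 = 4.674

M ≈ 4.67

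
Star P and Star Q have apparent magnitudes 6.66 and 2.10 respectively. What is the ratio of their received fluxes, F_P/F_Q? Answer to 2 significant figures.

Δm = 6.66 − (2.10) = 4.56
Flux ratio = 10^(−0.4 Δm) = 10^(−0.4 × 4.56) = 10^-1.824 = 0.01500

F_P/F_Q ≈ 0.015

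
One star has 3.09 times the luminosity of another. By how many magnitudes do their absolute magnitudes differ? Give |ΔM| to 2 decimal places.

Pogson: ΔM = −2.5 log₁₀(ratio) = −2.5 log₁₀(3.09) = −2.5 × 0.4900 = -1.225

|ΔM| ≈ 1.22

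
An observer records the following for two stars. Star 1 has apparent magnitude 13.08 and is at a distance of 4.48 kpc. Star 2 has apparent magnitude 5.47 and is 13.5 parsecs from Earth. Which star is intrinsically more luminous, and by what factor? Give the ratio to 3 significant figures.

Star 1 is more luminous, by a factor of 99.5.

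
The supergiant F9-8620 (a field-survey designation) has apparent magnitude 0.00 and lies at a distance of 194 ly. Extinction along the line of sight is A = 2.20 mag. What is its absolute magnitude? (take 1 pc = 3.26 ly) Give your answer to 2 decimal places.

d = 194 ly / 3.26 = 59.51 pc
5 log₁₀(d/10 pc) = 5 log₁₀(59.51) − 5 = 3.873
M = m − 5 log₁₀(d/10) − A = 0.00 − 3.873 − 2.20 = -6.073

M ≈ -6.07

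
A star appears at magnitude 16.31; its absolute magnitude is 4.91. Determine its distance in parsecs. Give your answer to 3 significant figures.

Distance modulus: m − M = 16.31 − (4.91) = 11.400
m − M = 5 log₁₀ d − 5
log₁₀ d = (m − M)/5 + 1 = 3.2800
d = 10^3.2800 = 1905 pc

d ≈ 1910 pc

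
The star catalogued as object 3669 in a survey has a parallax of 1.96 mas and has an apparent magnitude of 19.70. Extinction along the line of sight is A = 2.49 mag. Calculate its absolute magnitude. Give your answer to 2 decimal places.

M ≈ 8.67

p = 1.96 mas = 1.96×10^-3″ → d = 1/p = 510.2 pc
5 log₁₀(d/10 pc) = 5 log₁₀(510.2) − 5 = 8.539
M = m − 5 log₁₀(d/10) − A = 19.70 − 8.539 − 2.49 = 8.671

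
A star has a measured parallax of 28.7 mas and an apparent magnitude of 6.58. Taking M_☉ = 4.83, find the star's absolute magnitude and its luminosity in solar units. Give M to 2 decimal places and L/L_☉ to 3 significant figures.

d = 1/p = 1000/28.7 mas = 34.84 pc
M = m − 5 log₁₀ d + 5 = 6.58 − 5·1.5421 + 5 = 3.869
M − M_☉ = 3.869 − 4.83 = -0.961
L/L_☉ = 10^(−0.4 × -0.961) = 2.422

M ≈ 3.87; L/L_☉ ≈ 2.42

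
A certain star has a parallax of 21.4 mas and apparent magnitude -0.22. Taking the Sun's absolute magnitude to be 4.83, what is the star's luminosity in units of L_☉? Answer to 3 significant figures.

d = 1/p = 1000/21.4 mas = 46.73 pc
M = m − 5 log₁₀ d + 5 = -0.22 − 5·1.6696 + 5 = -3.568
M − M_☉ = -3.568 − 4.83 = -8.398
L/L_☉ = 10^(−0.4 × -8.398) = 2287

L/L_☉ ≈ 2290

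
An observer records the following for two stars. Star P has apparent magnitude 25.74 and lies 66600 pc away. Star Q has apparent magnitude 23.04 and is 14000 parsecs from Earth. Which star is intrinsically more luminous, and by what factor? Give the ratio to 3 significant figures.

Star P is more luminous, by a factor of 1.88.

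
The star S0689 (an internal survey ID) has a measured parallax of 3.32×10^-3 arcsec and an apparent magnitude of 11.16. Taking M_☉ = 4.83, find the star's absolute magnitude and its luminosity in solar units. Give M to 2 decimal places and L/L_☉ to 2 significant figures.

d = 1/p = 1/3.32×10^-3″ = 301.2 pc
M = m − 5 log₁₀ d + 5 = 11.16 − 5·2.4789 + 5 = 3.766
M − M_☉ = 3.766 − 4.83 = -1.064
L/L_☉ = 10^(−0.4 × -1.064) = 2.665

M ≈ 3.77; L/L_☉ ≈ 2.7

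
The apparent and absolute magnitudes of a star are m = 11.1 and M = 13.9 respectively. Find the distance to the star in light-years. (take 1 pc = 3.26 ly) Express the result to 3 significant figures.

μ = m − M = -2.800
m − M = 5 log₁₀ d − 5
log₁₀ d = (m − M)/5 + 1 = 0.4400
d = 10^0.4400 = 2.754 pc
= 8.979 ly

d ≈ 8.98 ly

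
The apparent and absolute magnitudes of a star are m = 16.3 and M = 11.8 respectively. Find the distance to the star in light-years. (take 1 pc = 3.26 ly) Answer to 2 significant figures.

d ≈ 260 ly

Distance modulus: m − M = 16.3 − (11.8) = 4.500
m − M = 5 log₁₀ d − 5
log₁₀ d = (m − M)/5 + 1 = 1.9000
d = 10^1.9000 = 79.43 pc
= 259.0 ly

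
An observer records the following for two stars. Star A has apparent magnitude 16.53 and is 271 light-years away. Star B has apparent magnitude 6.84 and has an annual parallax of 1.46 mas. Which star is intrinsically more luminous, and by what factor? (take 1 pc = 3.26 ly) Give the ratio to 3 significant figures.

Star B is more luminous, by a factor of 510000.

Star A: d = 271 ly / 3.26 = 83.13 pc
Star A: M = m − 5 log₁₀ d + 5 = 16.53 − 5·1.9198 + 5 = 11.931
Star B: p = 1.46 mas = 1.46×10^-3″ → d = 1/p = 684.9 pc
Star B: M = m − 5 log₁₀ d + 5 = 6.84 − 5·2.8356 + 5 = -2.338
ΔM = M_A − M_B = 11.931 − (-2.338) = 14.269; smaller M is more luminous → Star B.
L ratio = 10^(0.4 |ΔM|) = 10^5.708 = 510300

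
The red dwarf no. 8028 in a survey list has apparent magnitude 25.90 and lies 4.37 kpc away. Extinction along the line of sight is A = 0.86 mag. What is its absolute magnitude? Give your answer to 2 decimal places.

M ≈ 11.84

d = 4.37 kpc = 4370 pc
5 log₁₀(d/10 pc) = 5 log₁₀(4370) − 5 = 13.202
M = m − 5 log₁₀(d/10) − A = 25.90 − 13.202 − 0.86 = 11.838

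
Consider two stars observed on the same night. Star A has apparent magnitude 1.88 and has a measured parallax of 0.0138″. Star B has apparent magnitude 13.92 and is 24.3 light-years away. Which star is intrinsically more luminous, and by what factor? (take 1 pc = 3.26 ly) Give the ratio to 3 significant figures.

Star A is more luminous, by a factor of 6.19×10^6.

Star A: d = 1/p = 1/0.0138″ = 72.46 pc
Star A: M = m − 5 log₁₀ d + 5 = 1.88 − 5·1.8601 + 5 = -2.421
Star B: d = 24.3 ly / 3.26 = 7.454 pc
Star B: M = m − 5 log₁₀ d + 5 = 13.92 − 5·0.8724 + 5 = 14.558
ΔM = M_A − M_B = -2.421 − (14.558) = -16.979; smaller M is more luminous → Star A.
L ratio = 10^(0.4 |ΔM|) = 10^6.791 = 6.187×10^6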